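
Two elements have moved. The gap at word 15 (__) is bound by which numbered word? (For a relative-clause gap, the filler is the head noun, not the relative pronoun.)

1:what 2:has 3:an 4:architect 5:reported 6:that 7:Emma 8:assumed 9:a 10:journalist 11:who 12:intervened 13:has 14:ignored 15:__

The marked gap is the direct object of "ignored".
Its filler is the fronted wh-phrase "what", at word 1.
(The other dependency links word 10 to a gap after word 11.)

1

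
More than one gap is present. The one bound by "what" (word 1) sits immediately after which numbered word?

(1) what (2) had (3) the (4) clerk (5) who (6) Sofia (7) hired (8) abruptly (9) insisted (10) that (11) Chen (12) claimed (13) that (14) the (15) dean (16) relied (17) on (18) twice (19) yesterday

The displaced element is "what" (word 1).
It is linked across 2 clause boundaries (that → that).
It functions as the object of the preposition "on" of "relied", so the gap sits immediately after word 17 ("on").
Base order: The clerk who Sofia hired abruptly had insisted that Chen claimed that the dean relied on what twice yesterday.

17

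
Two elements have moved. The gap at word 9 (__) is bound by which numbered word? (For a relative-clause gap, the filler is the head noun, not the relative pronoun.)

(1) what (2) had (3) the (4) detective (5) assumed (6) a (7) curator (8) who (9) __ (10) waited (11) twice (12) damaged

The marked gap is inside the relative clause, the subject of "waited".
Its filler is the head noun "curator" (via "who"), at word 7.
(The other dependency links word 1 to a gap after word 12.)

7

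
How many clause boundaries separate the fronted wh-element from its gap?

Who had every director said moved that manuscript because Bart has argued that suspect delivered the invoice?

"who" is extracted from the subject of "moved".
Boundaries crossed, outermost first: [Ø] — 1 in total.

1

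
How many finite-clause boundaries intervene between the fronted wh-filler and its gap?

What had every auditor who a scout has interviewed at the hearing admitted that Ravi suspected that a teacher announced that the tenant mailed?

"what" is extracted from the object of "mailed".
Boundaries crossed, outermost first: [that], [that], [that] — 3 in total.

3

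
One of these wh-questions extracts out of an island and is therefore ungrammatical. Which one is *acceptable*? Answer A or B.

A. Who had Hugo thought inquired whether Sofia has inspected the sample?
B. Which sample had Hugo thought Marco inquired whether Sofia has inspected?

A

In B, the wh-phrase is extracted from inside a wh-island (introduced by "whether"), which blocks movement.
In A, the extraction path crosses only that-complement boundaries, which are transparent.
So A is grammatical.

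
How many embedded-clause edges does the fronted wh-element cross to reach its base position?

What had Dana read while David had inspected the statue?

"what" originates inside the matrix clause — no clause boundary is crossed.

0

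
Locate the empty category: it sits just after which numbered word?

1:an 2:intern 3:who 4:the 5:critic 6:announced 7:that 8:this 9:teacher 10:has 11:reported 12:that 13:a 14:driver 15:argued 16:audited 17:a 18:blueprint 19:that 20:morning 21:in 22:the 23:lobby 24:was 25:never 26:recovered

15

The displaced element is "an intern" (word 2).
It is linked across 3 clause boundaries (that → that → Ø).
It functions as the subject of "audited", so the gap sits immediately after word 15 ("argued").
Base order: The critic announced that this teacher has reported that a driver argued that an intern audited a blueprint that morning in the lobby.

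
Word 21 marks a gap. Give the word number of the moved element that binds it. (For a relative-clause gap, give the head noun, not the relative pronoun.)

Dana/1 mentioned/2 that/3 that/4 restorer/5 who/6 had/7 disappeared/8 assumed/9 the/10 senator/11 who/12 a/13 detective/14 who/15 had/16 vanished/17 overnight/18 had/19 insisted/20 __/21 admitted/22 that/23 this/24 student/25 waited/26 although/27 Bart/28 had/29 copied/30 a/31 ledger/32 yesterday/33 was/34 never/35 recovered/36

11

The gap at 21 is the subject of "admitted", inside a relative clause.
The relative pronoun is "who" (word 12); it is bound by the head noun immediately before it.
Its filler is the head noun "senator", at word 11.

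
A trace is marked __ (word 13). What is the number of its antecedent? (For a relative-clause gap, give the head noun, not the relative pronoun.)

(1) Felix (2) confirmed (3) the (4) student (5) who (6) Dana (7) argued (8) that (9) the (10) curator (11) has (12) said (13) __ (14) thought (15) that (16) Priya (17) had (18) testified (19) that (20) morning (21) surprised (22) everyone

The gap at 13 is the subject of "thought", inside a relative clause.
The relative pronoun is "who" (word 5); it is bound by the head noun immediately before it.
Its filler is the head noun "student", at word 4.

4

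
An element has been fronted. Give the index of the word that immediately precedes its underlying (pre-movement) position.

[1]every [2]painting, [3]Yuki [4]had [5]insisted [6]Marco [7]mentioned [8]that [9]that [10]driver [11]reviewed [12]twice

The displaced element is "every painting" (word 2).
It is linked across 2 clause boundaries (Ø → that).
It functions as the direct object of "reviewed", so the gap sits immediately after word 11 ("reviewed").
Base order: Yuki had insisted Marco mentioned that that driver reviewed every painting twice.

11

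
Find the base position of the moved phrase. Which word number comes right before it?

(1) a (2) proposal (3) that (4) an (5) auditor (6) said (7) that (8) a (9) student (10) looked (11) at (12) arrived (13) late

The displaced element is "a proposal" (word 2).
It is linked across 1 clause boundary (that).
It functions as the object of the preposition "at" of "looked", so the gap sits immediately after word 11 ("at").
Base order: An auditor said that a student looked at a proposal.

11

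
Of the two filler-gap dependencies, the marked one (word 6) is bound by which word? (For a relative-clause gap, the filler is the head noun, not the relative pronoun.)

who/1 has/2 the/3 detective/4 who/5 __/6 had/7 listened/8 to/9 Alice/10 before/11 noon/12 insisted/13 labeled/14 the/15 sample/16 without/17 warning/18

The marked gap is inside the relative clause, the subject of "listened".
Its filler is the head noun "detective" (via "who"), at word 4.
(The other dependency links word 1 to a gap after word 13.)

4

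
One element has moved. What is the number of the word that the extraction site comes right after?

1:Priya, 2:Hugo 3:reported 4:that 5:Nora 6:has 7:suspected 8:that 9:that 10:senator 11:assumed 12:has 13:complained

11

The displaced element is "Priya" (word 1).
It is linked across 3 clause boundaries (that → that → Ø).
It functions as the subject of "complained", so the gap sits immediately after word 11 ("assumed").
Base order: Hugo reported that Nora has suspected that that senator assumed that Priya has complained.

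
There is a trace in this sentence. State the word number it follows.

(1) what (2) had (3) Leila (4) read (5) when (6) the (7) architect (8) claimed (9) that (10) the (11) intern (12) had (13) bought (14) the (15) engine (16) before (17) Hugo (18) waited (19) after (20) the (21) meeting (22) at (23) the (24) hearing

The displaced element is "what" (word 1).
It functions as the direct object of "read", so the gap sits immediately after word 4 ("read").
Base order: Leila had read what when the architect claimed that the intern had bought the engine before Hugo waited after the meeting at the hearing.

4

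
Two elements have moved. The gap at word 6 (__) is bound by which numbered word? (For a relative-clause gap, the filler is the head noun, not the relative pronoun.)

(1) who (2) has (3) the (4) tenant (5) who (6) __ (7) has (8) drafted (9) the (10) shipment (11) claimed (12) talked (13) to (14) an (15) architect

4

The marked gap is inside the relative clause, the subject of "drafted".
Its filler is the head noun "tenant" (via "who"), at word 4.
(The other dependency links word 1 to a gap after word 11.)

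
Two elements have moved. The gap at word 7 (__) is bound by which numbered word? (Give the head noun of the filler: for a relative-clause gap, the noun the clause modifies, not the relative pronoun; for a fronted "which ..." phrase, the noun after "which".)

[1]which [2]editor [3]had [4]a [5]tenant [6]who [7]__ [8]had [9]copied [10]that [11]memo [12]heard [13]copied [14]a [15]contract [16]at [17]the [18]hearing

The marked gap is inside the relative clause, the subject of "copied".
Its filler is the head noun "tenant" (via "who"), at word 5.
(The other dependency links word 2 to a gap after word 12.)

5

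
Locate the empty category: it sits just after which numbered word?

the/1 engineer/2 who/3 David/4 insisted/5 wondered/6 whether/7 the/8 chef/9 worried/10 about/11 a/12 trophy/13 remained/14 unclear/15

5

The displaced element is "the engineer" (word 2).
It is linked across 1 clause boundary (Ø).
It functions as the subject of "wondered", so the gap sits immediately after word 5 ("insisted").
Base order: David insisted that the engineer wondered whether the chef worried about a trophy.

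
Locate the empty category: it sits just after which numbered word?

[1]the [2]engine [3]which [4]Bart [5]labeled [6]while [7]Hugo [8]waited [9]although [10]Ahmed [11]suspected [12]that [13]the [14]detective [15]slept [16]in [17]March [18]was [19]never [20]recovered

The displaced element is "the engine" (word 2).
It functions as the direct object of "labeled", so the gap sits immediately after word 5 ("labeled").
Base order: Bart labeled the engine while Hugo waited although Ahmed suspected that the detective slept in March.

5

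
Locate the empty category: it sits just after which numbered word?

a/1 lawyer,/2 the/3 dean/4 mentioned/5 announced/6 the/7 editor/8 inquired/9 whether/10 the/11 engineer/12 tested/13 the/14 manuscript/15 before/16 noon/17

5

The displaced element is "a lawyer" (word 2).
It is linked across 1 clause boundary (Ø).
It functions as the subject of "announced", so the gap sits immediately after word 5 ("mentioned").
Base order: The dean mentioned that a lawyer announced the editor inquired whether the engineer tested the manuscript before noon.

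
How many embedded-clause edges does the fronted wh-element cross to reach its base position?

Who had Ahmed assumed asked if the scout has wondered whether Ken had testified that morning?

1

"who" is extracted from the subject of "asked".
Boundaries crossed, outermost first: [Ø] — 1 in total.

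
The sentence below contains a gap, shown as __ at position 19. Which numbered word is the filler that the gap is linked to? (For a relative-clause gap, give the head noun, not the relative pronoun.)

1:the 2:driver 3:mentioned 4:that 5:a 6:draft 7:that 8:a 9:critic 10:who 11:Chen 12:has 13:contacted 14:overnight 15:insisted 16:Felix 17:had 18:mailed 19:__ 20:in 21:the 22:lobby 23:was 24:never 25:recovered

6

The gap at 19 is the object of "mailed", inside a relative clause.
The relative pronoun is "that" (word 7); it is bound by the head noun immediately before it.
Its filler is the head noun "draft", at word 6.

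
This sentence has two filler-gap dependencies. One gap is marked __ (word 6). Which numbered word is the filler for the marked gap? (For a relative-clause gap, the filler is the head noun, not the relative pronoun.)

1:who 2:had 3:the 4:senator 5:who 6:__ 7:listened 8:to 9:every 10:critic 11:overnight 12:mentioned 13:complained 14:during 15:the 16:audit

The marked gap is inside the relative clause, the subject of "listened".
Its filler is the head noun "senator" (via "who"), at word 4.
(The other dependency links word 1 to a gap after word 12.)

4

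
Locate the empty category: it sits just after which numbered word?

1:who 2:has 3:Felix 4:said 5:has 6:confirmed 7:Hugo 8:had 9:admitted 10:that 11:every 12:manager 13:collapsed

4

The displaced element is "who" (word 1).
It is linked across 1 clause boundary (Ø).
It functions as the subject of "confirmed", so the gap sits immediately after word 4 ("said").
Base order: Felix has said that who has confirmed Hugo had admitted that every manager collapsed.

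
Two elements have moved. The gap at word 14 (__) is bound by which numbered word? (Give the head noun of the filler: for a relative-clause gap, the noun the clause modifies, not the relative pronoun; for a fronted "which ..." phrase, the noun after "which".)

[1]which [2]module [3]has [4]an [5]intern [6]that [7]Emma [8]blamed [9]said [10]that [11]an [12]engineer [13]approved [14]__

The marked gap is the direct object of "approved".
Its filler is the fronted wh-phrase "which module", at word 2.
(The other dependency links word 5 to a gap after word 8.)

2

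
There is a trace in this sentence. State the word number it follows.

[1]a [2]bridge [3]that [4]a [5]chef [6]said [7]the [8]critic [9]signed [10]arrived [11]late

The displaced element is "a bridge" (word 2).
It is linked across 1 clause boundary (Ø).
It functions as the direct object of "signed", so the gap sits immediately after word 9 ("signed").
Base order: A chef said the critic signed a bridge.

9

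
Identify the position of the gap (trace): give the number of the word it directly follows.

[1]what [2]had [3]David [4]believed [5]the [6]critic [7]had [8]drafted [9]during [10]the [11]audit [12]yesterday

The displaced element is "what" (word 1).
It is linked across 1 clause boundary (Ø).
It functions as the direct object of "drafted", so the gap sits immediately after word 8 ("drafted").
Base order: David had believed the critic had drafted what during the audit yesterday.

8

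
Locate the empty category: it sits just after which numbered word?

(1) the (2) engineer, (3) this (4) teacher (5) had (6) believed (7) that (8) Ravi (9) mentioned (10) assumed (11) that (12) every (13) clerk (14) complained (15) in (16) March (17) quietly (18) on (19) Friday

9

The displaced element is "the engineer" (word 2).
It is linked across 2 clause boundaries (that → Ø).
It functions as the subject of "assumed", so the gap sits immediately after word 9 ("mentioned").
Base order: This teacher had believed that Ravi mentioned that the engineer assumed that every clerk complained in March quietly on Friday.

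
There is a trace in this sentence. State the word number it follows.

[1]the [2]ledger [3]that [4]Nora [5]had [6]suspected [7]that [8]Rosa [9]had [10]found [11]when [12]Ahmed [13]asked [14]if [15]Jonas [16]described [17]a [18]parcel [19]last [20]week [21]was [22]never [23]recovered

The displaced element is "the ledger" (word 2).
It is linked across 1 clause boundary (that).
It functions as the direct object of "found", so the gap sits immediately after word 10 ("found").
Base order: Nora had suspected that Rosa had found the ledger when Ahmed asked if Jonas described a parcel last week.

10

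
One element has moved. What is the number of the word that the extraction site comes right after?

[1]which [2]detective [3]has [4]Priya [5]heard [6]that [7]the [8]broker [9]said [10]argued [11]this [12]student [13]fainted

9

The displaced element is "which detective" (word 2).
It is linked across 2 clause boundaries (that → Ø).
It functions as the subject of "argued", so the gap sits immediately after word 9 ("said").
Base order: Priya has heard that the broker said which detective argued this student fainted.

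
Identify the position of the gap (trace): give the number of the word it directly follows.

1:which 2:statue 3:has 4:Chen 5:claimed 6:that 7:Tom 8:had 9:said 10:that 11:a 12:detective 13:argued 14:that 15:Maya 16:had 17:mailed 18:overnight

17

The displaced element is "which statue" (word 2).
It is linked across 3 clause boundaries (that → that → that).
It functions as the direct object of "mailed", so the gap sits immediately after word 17 ("mailed").
Base order: Chen has claimed that Tom had said that a detective argued that Maya had mailed which statue overnight.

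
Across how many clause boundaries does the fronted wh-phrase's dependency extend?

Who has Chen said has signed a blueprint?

1

"who" is extracted from the subject of "signed".
Boundaries crossed, outermost first: [Ø] — 1 in total.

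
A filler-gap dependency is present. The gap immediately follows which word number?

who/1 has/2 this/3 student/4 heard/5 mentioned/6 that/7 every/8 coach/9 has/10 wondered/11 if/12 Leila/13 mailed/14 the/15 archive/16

5

The displaced element is "who" (word 1).
It is linked across 1 clause boundary (Ø).
It functions as the subject of "mentioned", so the gap sits immediately after word 5 ("heard").
Base order: This student has heard that who mentioned that every coach has wondered if Leila mailed the archive.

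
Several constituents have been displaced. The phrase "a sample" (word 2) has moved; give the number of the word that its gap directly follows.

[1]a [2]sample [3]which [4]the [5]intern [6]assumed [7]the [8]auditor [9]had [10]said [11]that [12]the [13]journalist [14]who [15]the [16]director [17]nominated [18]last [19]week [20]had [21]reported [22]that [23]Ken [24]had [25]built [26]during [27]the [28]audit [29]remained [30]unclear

The displaced element is "a sample" (word 2).
It is linked across 3 clause boundaries (Ø → that → that).
It functions as the direct object of "built", so the gap sits immediately after word 25 ("built").
Base order: The intern assumed the auditor had said that the journalist who the director nominated last week had reported that Ken had built a sample during the audit.

25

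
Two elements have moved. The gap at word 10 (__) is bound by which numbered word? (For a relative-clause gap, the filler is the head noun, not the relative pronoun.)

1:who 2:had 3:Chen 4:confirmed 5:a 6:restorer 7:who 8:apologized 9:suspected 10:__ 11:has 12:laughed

The marked gap is the subject of "laughed".
Its filler is the fronted wh-phrase "who", at word 1.
(The other dependency links word 6 to a gap after word 7.)

1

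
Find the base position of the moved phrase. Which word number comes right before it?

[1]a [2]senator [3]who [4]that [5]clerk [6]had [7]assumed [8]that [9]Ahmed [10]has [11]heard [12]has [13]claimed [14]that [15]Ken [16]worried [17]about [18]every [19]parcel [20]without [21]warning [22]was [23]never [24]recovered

The displaced element is "a senator" (word 2).
It is linked across 2 clause boundaries (that → Ø).
It functions as the subject of "claimed", so the gap sits immediately after word 11 ("heard").
Base order: That clerk had assumed that Ahmed has heard that a senator has claimed that Ken worried about every parcel without warning.

11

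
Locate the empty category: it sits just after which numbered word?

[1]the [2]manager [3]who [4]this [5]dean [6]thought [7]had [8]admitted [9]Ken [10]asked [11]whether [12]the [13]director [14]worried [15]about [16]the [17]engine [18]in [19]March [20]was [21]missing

The displaced element is "the manager" (word 2).
It is linked across 1 clause boundary (Ø).
It functions as the subject of "admitted", so the gap sits immediately after word 6 ("thought").
Base order: This dean thought the manager had admitted Ken asked whether the director worried about the engine in March.

6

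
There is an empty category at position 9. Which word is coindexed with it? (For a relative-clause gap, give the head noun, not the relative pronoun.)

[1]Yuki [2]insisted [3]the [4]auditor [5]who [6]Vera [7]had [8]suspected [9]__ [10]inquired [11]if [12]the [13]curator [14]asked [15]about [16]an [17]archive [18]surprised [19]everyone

The gap at 9 is the subject of "inquired", inside a relative clause.
The relative pronoun is "who" (word 5); it is bound by the head noun immediately before it.
Its filler is the head noun "auditor", at word 4.

4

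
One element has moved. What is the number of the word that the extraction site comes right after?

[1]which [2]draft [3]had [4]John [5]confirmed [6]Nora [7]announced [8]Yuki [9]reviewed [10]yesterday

The displaced element is "which draft" (word 2).
It is linked across 2 clause boundaries (Ø → Ø).
It functions as the direct object of "reviewed", so the gap sits immediately after word 9 ("reviewed").
Base order: John had confirmed Nora announced Yuki reviewed which draft yesterday.

9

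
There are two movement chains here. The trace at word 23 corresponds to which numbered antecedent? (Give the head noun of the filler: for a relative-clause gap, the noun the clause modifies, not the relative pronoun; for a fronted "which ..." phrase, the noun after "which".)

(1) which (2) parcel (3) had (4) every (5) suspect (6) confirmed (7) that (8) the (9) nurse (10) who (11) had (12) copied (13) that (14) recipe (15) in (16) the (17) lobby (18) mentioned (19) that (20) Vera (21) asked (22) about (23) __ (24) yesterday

2

The marked gap is the object of the preposition "about" of "asked".
Its filler is the fronted wh-phrase "which parcel", at word 2.
(The other dependency links word 9 to a gap after word 10.)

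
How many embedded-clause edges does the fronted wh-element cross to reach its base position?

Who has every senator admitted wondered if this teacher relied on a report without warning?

1

"who" is extracted from the subject of "wondered".
Boundaries crossed, outermost first: [Ø] — 1 in total.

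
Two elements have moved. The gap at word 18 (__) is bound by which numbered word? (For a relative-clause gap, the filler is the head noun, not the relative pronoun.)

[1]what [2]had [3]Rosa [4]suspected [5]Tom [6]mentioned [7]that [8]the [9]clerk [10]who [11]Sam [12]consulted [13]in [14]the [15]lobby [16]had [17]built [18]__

The marked gap is the direct object of "built".
Its filler is the fronted wh-phrase "what", at word 1.
(The other dependency links word 9 to a gap after word 12.)

1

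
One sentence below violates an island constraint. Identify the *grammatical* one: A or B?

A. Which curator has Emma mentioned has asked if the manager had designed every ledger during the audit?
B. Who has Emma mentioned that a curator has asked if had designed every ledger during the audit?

In B, the wh-phrase is extracted from inside a wh-island (introduced by "if"), which blocks movement.
In A, the extraction path crosses only that-complement boundaries, which are transparent.
So A is grammatical.

A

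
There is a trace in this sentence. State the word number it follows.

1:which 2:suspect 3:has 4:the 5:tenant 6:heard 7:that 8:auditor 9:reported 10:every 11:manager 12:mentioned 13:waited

12

The displaced element is "which suspect" (word 2).
It is linked across 3 clause boundaries (Ø → Ø → Ø).
It functions as the subject of "waited", so the gap sits immediately after word 12 ("mentioned").
Base order: The tenant has heard that auditor reported every manager mentioned that which suspect waited.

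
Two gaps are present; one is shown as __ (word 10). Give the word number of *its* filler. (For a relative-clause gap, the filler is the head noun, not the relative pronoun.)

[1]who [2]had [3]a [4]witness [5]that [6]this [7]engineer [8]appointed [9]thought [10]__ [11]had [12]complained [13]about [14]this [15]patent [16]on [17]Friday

The marked gap is the subject of "complained".
Its filler is the fronted wh-phrase "who", at word 1.
(The other dependency links word 4 to a gap after word 8.)

1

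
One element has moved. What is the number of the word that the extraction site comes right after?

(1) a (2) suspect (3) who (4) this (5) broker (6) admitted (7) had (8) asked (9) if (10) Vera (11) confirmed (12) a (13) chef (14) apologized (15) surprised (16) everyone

The displaced element is "a suspect" (word 2).
It is linked across 1 clause boundary (Ø).
It functions as the subject of "asked", so the gap sits immediately after word 6 ("admitted").
Base order: This broker admitted a suspect had asked if Vera confirmed a chef apologized.

6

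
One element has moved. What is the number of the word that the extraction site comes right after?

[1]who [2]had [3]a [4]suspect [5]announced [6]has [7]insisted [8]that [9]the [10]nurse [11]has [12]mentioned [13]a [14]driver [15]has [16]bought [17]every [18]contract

The displaced element is "who" (word 1).
It is linked across 1 clause boundary (Ø).
It functions as the subject of "insisted", so the gap sits immediately after word 5 ("announced").
Base order: A suspect had announced who has insisted that the nurse has mentioned a driver has bought every contract.

5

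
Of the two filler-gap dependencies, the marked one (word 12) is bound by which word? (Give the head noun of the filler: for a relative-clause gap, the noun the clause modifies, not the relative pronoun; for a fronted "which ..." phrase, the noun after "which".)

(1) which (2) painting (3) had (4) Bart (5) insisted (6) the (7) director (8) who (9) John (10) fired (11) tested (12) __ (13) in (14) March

2

The marked gap is the direct object of "tested".
Its filler is the fronted wh-phrase "which painting", at word 2.
(The other dependency links word 7 to a gap after word 10.)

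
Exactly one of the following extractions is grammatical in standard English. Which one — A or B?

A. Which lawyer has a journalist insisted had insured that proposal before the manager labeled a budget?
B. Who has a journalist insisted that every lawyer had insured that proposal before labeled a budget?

A

In B, the wh-phrase is extracted from inside an adjunct island (introduced by "before"), which blocks movement.
In A, the extraction path crosses only that-complement boundaries, which are transparent.
So A is grammatical.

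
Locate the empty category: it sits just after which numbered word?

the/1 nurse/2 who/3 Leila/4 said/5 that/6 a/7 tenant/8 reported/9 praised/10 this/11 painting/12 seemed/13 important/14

9

The displaced element is "the nurse" (word 2).
It is linked across 2 clause boundaries (that → Ø).
It functions as the subject of "praised", so the gap sits immediately after word 9 ("reported").
Base order: Leila said that a tenant reported the nurse praised this painting.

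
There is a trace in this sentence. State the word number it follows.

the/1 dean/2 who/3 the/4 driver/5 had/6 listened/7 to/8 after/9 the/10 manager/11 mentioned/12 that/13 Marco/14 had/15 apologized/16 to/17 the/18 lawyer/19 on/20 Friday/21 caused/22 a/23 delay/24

The displaced element is "the dean" (word 2).
It functions as the object of the preposition "to" of "listened", so the gap sits immediately after word 8 ("to").
Base order: The driver had listened to the dean after the manager mentioned that Marco had apologized to the lawyer on Friday.

8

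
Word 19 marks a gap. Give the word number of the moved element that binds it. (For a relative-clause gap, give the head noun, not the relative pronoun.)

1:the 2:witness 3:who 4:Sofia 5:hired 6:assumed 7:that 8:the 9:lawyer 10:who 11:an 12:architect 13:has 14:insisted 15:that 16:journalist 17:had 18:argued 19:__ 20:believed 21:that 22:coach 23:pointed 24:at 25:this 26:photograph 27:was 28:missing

9

The gap at 19 is the subject of "believed", inside a relative clause.
The relative pronoun is "who" (word 10); it is bound by the head noun immediately before it.
Its filler is the head noun "lawyer", at word 9.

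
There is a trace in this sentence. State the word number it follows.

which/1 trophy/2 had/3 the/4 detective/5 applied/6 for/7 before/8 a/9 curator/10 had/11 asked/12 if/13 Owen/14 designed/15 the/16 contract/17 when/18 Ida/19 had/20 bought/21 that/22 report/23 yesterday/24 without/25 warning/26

The displaced element is "which trophy" (word 2).
It functions as the object of the preposition "for" of "applied", so the gap sits immediately after word 7 ("for").
Base order: The detective had applied for which trophy before a curator had asked if Owen designed the contract when Ida had bought that report yesterday without warning.

7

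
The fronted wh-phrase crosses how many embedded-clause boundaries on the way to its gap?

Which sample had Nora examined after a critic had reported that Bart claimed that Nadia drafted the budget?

0

"which sample" originates inside the matrix clause — no clause boundary is crossed.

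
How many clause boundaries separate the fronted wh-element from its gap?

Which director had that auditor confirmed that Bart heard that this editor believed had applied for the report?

"which director" is extracted from the subject of "applied".
Boundaries crossed, outermost first: [that], [that], [Ø] — 3 in total.

3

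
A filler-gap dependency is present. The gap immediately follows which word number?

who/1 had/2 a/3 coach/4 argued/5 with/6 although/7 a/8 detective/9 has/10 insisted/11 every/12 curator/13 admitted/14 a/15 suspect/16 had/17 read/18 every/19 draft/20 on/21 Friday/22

The displaced element is "who" (word 1).
It functions as the object of the preposition "with" of "argued", so the gap sits immediately after word 6 ("with").
Base order: A coach had argued with who although a detective has insisted every curator admitted a suspect had read every draft on Friday.

6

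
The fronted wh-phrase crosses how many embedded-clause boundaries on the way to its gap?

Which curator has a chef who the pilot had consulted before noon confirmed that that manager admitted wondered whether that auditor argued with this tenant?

"which curator" is extracted from the subject of "wondered".
Boundaries crossed, outermost first: [that], [Ø] — 2 in total.

2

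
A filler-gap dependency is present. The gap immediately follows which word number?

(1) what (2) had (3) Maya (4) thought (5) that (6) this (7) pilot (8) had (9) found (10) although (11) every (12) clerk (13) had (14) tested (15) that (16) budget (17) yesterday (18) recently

The displaced element is "what" (word 1).
It is linked across 1 clause boundary (that).
It functions as the direct object of "found", so the gap sits immediately after word 9 ("found").
Base order: Maya had thought that this pilot had found what although every clerk had tested that budget yesterday recently.

9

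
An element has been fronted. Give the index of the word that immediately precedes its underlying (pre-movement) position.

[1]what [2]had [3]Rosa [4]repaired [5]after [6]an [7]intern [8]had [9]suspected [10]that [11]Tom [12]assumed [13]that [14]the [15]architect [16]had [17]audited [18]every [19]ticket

The displaced element is "what" (word 1).
It functions as the direct object of "repaired", so the gap sits immediately after word 4 ("repaired").
Base order: Rosa had repaired what after an intern had suspected that Tom assumed that the architect had audited every ticket.

4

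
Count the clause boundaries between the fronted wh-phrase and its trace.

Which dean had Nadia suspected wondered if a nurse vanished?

1

"which dean" is extracted from the subject of "wondered".
Boundaries crossed, outermost first: [Ø] — 1 in total.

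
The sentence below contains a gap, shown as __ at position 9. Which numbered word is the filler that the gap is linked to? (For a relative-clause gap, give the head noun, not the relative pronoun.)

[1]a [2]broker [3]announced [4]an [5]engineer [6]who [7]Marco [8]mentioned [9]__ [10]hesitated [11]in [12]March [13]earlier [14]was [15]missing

The gap at 9 is the subject of "hesitated", inside a relative clause.
The relative pronoun is "who" (word 6); it is bound by the head noun immediately before it.
Its filler is the head noun "engineer", at word 5.

5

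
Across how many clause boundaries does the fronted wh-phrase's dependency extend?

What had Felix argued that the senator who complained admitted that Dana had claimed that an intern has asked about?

3

"what" is extracted from the PP object of "asked".
Boundaries crossed, outermost first: [that], [that], [that] — 3 in total.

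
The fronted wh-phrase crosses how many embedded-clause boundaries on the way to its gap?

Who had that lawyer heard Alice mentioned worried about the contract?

"who" is extracted from the subject of "worried".
Boundaries crossed, outermost first: [Ø], [Ø] — 2 in total.

2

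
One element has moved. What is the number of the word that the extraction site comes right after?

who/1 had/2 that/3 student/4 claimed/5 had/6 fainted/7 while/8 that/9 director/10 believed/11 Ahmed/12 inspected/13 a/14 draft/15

5

The displaced element is "who" (word 1).
It is linked across 1 clause boundary (Ø).
It functions as the subject of "fainted", so the gap sits immediately after word 5 ("claimed").
Base order: That student had claimed that who had fainted while that director believed Ahmed inspected a draft.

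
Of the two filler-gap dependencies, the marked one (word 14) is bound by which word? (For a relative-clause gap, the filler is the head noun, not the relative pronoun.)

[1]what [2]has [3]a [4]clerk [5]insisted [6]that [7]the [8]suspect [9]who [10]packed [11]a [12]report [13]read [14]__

The marked gap is the direct object of "read".
Its filler is the fronted wh-phrase "what", at word 1.
(The other dependency links word 8 to a gap after word 9.)

1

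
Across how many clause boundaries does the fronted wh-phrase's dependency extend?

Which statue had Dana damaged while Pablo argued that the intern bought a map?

"which statue" originates inside the matrix clause — no clause boundary is crossed.

0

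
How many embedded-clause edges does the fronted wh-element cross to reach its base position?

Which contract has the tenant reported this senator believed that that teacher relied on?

2

"which contract" is extracted from the PP object of "relied".
Boundaries crossed, outermost first: [Ø], [that] — 2 in total.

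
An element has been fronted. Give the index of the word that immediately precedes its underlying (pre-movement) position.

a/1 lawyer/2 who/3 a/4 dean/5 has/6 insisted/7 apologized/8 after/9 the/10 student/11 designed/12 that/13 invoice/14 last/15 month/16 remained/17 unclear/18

The displaced element is "a lawyer" (word 2).
It is linked across 1 clause boundary (Ø).
It functions as the subject of "apologized", so the gap sits immediately after word 7 ("insisted").
Base order: A dean has insisted a lawyer apologized after the student designed that invoice last month.

7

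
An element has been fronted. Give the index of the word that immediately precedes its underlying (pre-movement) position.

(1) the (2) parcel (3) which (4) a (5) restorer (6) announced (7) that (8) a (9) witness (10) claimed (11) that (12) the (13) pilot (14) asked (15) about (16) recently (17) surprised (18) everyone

The displaced element is "the parcel" (word 2).
It is linked across 2 clause boundaries (that → that).
It functions as the object of the preposition "about" of "asked", so the gap sits immediately after word 15 ("about").
Base order: A restorer announced that a witness claimed that the pilot asked about the parcel recently.

15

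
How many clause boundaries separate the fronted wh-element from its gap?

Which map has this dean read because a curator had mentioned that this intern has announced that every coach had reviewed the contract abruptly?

"which map" originates inside the matrix clause — no clause boundary is crossed.

0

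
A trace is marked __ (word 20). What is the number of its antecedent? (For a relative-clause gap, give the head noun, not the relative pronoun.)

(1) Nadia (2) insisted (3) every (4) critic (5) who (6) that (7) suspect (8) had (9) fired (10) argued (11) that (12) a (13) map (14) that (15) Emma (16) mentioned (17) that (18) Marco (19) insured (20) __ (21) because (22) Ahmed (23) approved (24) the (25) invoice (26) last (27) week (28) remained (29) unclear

13

The gap at 20 is the object of "insured", inside a relative clause.
The relative pronoun is "that" (word 14); it is bound by the head noun immediately before it.
Its filler is the head noun "map", at word 13.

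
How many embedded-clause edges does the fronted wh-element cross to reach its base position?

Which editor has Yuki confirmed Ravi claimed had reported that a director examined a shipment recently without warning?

"which editor" is extracted from the subject of "reported".
Boundaries crossed, outermost first: [Ø], [Ø] — 2 in total.

2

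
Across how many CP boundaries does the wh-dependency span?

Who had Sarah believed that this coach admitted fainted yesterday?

"who" is extracted from the subject of "fainted".
Boundaries crossed, outermost first: [that], [Ø] — 2 in total.

2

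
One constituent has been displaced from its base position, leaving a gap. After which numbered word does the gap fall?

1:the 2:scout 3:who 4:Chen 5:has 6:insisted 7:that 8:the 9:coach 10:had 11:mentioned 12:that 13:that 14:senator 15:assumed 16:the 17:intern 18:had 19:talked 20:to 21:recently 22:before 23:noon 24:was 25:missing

20

The displaced element is "the scout" (word 2).
It is linked across 3 clause boundaries (that → that → Ø).
It functions as the object of the preposition "to" of "talked", so the gap sits immediately after word 20 ("to").
Base order: Chen has insisted that the coach had mentioned that that senator assumed the intern had talked to the scout recently before noon.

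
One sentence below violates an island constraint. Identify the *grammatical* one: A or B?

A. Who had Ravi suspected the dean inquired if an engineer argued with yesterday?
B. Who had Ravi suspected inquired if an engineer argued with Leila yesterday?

B

In A, the wh-phrase is extracted from inside a wh-island (introduced by "if"), which blocks movement.
In B, the extraction path crosses only that-complement boundaries, which are transparent.
So B is grammatical.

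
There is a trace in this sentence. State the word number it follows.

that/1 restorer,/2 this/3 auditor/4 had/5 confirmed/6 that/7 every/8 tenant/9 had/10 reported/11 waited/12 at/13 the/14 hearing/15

11

The displaced element is "that restorer" (word 2).
It is linked across 2 clause boundaries (that → Ø).
It functions as the subject of "waited", so the gap sits immediately after word 11 ("reported").
Base order: This auditor had confirmed that every tenant had reported that that restorer waited at the hearing.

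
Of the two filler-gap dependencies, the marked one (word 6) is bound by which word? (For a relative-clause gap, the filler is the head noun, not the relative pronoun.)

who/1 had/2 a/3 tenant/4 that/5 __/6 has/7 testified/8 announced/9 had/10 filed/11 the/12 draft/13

The marked gap is inside the relative clause, the subject of "testified".
Its filler is the head noun "tenant" (via "that"), at word 4.
(The other dependency links word 1 to a gap after word 9.)

4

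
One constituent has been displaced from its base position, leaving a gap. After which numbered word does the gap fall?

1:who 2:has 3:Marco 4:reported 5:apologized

The displaced element is "who" (word 1).
It is linked across 1 clause boundary (Ø).
It functions as the subject of "apologized", so the gap sits immediately after word 4 ("reported").
Base order: Marco has reported that who apologized.

4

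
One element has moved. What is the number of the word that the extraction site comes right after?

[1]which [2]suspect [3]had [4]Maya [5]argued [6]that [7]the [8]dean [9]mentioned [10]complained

9

The displaced element is "which suspect" (word 2).
It is linked across 2 clause boundaries (that → Ø).
It functions as the subject of "complained", so the gap sits immediately after word 9 ("mentioned").
Base order: Maya had argued that the dean mentioned that which suspect complained.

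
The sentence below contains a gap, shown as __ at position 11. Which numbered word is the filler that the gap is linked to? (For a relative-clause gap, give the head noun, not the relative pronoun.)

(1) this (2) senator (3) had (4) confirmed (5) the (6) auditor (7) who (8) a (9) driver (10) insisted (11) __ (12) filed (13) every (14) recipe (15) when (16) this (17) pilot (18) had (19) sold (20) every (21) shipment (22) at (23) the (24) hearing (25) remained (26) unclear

6

The gap at 11 is the subject of "filed", inside a relative clause.
The relative pronoun is "who" (word 7); it is bound by the head noun immediately before it.
Its filler is the head noun "auditor", at word 6.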